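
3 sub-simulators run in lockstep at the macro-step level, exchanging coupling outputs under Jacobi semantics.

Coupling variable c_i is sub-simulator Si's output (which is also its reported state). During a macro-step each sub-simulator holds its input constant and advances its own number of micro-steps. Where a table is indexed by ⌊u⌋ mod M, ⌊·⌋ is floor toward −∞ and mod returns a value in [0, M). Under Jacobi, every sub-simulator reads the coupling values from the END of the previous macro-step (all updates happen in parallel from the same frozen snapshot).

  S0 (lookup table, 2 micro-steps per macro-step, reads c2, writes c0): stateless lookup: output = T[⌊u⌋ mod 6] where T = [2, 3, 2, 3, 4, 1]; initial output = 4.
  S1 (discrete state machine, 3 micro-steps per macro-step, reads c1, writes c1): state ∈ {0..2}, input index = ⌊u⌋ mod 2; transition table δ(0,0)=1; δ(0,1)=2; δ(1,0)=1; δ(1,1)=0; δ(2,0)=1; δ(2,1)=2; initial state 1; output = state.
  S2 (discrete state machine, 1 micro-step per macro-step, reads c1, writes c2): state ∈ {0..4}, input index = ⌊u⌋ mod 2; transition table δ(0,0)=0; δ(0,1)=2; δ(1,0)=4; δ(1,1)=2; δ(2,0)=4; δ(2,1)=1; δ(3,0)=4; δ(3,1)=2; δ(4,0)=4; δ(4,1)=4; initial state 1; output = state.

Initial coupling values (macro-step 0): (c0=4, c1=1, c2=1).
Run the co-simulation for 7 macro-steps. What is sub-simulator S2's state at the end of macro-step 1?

macro 1: S0 reads c2=1 → after 2×micro: 3; S1 reads c1=1 → after 3×micro: 2; S2 reads c1=1 → after 1×micro: 2 ⇒ (c0=3, c1=2, c2=2)
macro 2: S0 reads c2=2 → after 2×micro: 2; S1 reads c1=2 → after 3×micro: 1; S2 reads c1=2 → after 1×micro: 4 ⇒ (c0=2, c1=1, c2=4)
macro 3: S0 reads c2=4 → after 2×micro: 4; S1 reads c1=1 → after 3×micro: 2; S2 reads c1=1 → after 1×micro: 4 ⇒ (c0=4, c1=2, c2=4)
macro 4: S0 reads c2=4 → after 2×micro: 4; S1 reads c1=2 → after 3×micro: 1; S2 reads c1=2 → after 1×micro: 4 ⇒ (c0=4, c1=1, c2=4)
macro 5: S0 reads c2=4 → after 2×micro: 4; S1 reads c1=1 → after 3×micro: 2; S2 reads c1=1 → after 1×micro: 4 ⇒ (c0=4, c1=2, c2=4)
macro 6: S0 reads c2=4 → after 2×micro: 4; S1 reads c1=2 → after 3×micro: 1; S2 reads c1=2 → after 1×micro: 4 ⇒ (c0=4, c1=1, c2=4)
macro 7: S0 reads c2=4 → after 2×micro: 4; S1 reads c1=1 → after 3×micro: 2; S2 reads c1=1 → after 1×micro: 4 ⇒ (c0=4, c1=2, c2=4)

S2 state at macro-step 1 = 2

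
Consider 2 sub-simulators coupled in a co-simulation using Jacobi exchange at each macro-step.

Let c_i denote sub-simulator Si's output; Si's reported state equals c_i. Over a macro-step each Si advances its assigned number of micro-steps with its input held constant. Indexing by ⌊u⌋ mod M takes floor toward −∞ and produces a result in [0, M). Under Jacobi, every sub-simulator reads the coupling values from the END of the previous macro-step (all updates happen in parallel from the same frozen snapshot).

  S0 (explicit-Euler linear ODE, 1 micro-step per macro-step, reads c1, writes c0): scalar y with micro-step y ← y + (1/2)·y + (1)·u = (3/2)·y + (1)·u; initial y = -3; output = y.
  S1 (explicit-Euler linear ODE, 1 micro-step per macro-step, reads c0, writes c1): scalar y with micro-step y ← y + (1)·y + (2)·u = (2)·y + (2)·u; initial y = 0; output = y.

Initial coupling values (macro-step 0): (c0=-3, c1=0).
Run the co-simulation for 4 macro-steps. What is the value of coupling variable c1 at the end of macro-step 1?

c1 at macro-step 1 = -6

macro 1: S0 reads c1=0 → after 1×micro: -9/2; S1 reads c0=-3 → after 1×micro: -6 ⇒ (c0=-9/2, c1=-6)
macro 2: S0 reads c1=-6 → after 1×micro: -51/4; S1 reads c0=-9/2 → after 1×micro: -21 ⇒ (c0=-51/4, c1=-21)
macro 3: S0 reads c1=-21 → after 1×micro: -321/8; S1 reads c0=-51/4 → after 1×micro: -135/2 ⇒ (c0=-321/8, c1=-135/2)
macro 4: S0 reads c1=-135/2 → after 1×micro: -2043/16; S1 reads c0=-321/8 → after 1×micro: -861/4 ⇒ (c0=-2043/16, c1=-861/4)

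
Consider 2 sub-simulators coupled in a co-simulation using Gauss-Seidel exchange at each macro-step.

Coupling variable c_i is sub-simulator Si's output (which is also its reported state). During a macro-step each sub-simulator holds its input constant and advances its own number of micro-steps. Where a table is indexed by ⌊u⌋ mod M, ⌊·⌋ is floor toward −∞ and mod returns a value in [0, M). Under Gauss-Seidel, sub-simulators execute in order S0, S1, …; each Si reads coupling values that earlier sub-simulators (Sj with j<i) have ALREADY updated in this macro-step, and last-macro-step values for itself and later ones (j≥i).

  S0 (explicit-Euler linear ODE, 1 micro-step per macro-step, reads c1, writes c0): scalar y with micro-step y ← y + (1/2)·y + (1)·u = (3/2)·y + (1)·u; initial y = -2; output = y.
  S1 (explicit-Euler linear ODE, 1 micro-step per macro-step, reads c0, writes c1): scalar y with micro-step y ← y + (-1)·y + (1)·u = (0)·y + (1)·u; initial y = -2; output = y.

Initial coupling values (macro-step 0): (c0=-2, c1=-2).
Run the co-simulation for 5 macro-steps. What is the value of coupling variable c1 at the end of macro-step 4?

macro 1: S0 reads c1=-2 → after 1×micro: -5; S1 reads c0=-5 → after 1×micro: -5 ⇒ (c0=-5, c1=-5)
macro 2: S0 reads c1=-5 → after 1×micro: -25/2; S1 reads c0=-25/2 → after 1×micro: -25/2 ⇒ (c0=-25/2, c1=-25/2)
macro 3: S0 reads c1=-25/2 → after 1×micro: -125/4; S1 reads c0=-125/4 → after 1×micro: -125/4 ⇒ (c0=-125/4, c1=-125/4)
macro 4: S0 reads c1=-125/4 → after 1×micro: -625/8; S1 reads c0=-625/8 → after 1×micro: -625/8 ⇒ (c0=-625/8, c1=-625/8)
macro 5: S0 reads c1=-625/8 → after 1×micro: -3125/16; S1 reads c0=-3125/16 → after 1×micro: -3125/16 ⇒ (c0=-3125/16, c1=-3125/16)

c1 at macro-step 4 = -625/8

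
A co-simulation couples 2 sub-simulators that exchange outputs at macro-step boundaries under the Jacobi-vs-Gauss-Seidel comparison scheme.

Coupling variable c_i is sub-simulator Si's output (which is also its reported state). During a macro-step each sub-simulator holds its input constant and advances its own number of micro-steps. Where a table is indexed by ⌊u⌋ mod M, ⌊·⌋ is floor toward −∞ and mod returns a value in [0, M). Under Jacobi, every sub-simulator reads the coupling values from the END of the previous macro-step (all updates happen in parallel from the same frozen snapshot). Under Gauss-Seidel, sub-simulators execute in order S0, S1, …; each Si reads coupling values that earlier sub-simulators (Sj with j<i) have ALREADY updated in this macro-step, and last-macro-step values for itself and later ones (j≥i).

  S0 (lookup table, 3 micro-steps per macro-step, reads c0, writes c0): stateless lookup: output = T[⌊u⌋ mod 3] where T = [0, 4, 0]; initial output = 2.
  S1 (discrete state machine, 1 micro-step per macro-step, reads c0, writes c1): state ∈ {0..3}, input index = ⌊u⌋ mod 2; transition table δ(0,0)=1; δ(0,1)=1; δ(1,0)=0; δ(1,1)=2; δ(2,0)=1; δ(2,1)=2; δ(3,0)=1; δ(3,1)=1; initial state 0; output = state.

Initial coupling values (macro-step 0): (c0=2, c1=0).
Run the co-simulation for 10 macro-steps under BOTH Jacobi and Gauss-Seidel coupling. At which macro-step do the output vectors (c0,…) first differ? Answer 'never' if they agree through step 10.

first divergence at macro-step: never

[Jacobi] macro 1: S0 reads c0=2 → after 3×micro: 0; S1 reads c0=2 → after 1×micro: 1 ⇒ (c0=0, c1=1)
[Jacobi] macro 2: S0 reads c0=0 → after 3×micro: 0; S1 reads c0=0 → after 1×micro: 0 ⇒ (c0=0, c1=0)
[Jacobi] macro 3: S0 reads c0=0 → after 3×micro: 0; S1 reads c0=0 → after 1×micro: 1 ⇒ (c0=0, c1=1)
[Jacobi] macro 4: S0 reads c0=0 → after 3×micro: 0; S1 reads c0=0 → after 1×micro: 0 ⇒ (c0=0, c1=0)
[Jacobi] macro 5: S0 reads c0=0 → after 3×micro: 0; S1 reads c0=0 → after 1×micro: 1 ⇒ (c0=0, c1=1)
[Jacobi] macro 6: S0 reads c0=0 → after 3×micro: 0; S1 reads c0=0 → after 1×micro: 0 ⇒ (c0=0, c1=0)
[Jacobi] macro 7: S0 reads c0=0 → after 3×micro: 0; S1 reads c0=0 → after 1×micro: 1 ⇒ (c0=0, c1=1)
[Jacobi] macro 8: S0 reads c0=0 → after 3×micro: 0; S1 reads c0=0 → after 1×micro: 0 ⇒ (c0=0, c1=0)
[Jacobi] macro 9: S0 reads c0=0 → after 3×micro: 0; S1 reads c0=0 → after 1×micro: 1 ⇒ (c0=0, c1=1)
[Jacobi] macro 10: S0 reads c0=0 → after 3×micro: 0; S1 reads c0=0 → after 1×micro: 0 ⇒ (c0=0, c1=0)
[Gauss-Seidel] macro 1: S0 reads c0=2 → after 3×micro: 0; S1 reads c0=0 → after 1×micro: 1 ⇒ (c0=0, c1=1)
[Gauss-Seidel] macro 2: S0 reads c0=0 → after 3×micro: 0; S1 reads c0=0 → after 1×micro: 0 ⇒ (c0=0, c1=0)
[Gauss-Seidel] macro 3: S0 reads c0=0 → after 3×micro: 0; S1 reads c0=0 → after 1×micro: 1 ⇒ (c0=0, c1=1)
[Gauss-Seidel] macro 4: S0 reads c0=0 → after 3×micro: 0; S1 reads c0=0 → after 1×micro: 0 ⇒ (c0=0, c1=0)
[Gauss-Seidel] macro 5: S0 reads c0=0 → after 3×micro: 0; S1 reads c0=0 → after 1×micro: 1 ⇒ (c0=0, c1=1)
[Gauss-Seidel] macro 6: S0 reads c0=0 → after 3×micro: 0; S1 reads c0=0 → after 1×micro: 0 ⇒ (c0=0, c1=0)
[Gauss-Seidel] macro 7: S0 reads c0=0 → after 3×micro: 0; S1 reads c0=0 → after 1×micro: 1 ⇒ (c0=0, c1=1)
[Gauss-Seidel] macro 8: S0 reads c0=0 → after 3×micro: 0; S1 reads c0=0 → after 1×micro: 0 ⇒ (c0=0, c1=0)
[Gauss-Seidel] macro 9: S0 reads c0=0 → after 3×micro: 0; S1 reads c0=0 → after 1×micro: 1 ⇒ (c0=0, c1=1)
[Gauss-Seidel] macro 10: S0 reads c0=0 → after 3×micro: 0; S1 reads c0=0 → after 1×micro: 0 ⇒ (c0=0, c1=0)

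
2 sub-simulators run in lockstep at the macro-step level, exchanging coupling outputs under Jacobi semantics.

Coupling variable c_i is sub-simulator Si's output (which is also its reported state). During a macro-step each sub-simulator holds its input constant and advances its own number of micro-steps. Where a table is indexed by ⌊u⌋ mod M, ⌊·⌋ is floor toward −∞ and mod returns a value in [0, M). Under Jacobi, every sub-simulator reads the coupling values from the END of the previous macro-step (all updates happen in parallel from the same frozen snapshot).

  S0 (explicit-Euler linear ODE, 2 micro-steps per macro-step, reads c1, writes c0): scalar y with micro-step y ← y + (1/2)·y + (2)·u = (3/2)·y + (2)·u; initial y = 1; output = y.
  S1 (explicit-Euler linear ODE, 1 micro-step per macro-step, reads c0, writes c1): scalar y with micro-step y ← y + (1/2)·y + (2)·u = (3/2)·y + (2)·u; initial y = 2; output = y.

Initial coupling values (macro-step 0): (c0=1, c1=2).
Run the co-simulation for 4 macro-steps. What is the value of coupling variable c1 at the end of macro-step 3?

macro 1: S0 reads c1=2 → after 2×micro: 49/4; S1 reads c0=1 → after 1×micro: 5 ⇒ (c0=49/4, c1=5)
macro 2: S0 reads c1=5 → after 2×micro: 841/16; S1 reads c0=49/4 → after 1×micro: 32 ⇒ (c0=841/16, c1=32)
macro 3: S0 reads c1=32 → after 2×micro: 17809/64; S1 reads c0=841/16 → after 1×micro: 1225/8 ⇒ (c0=17809/64, c1=1225/8)
macro 4: S0 reads c1=1225/8 → after 2×micro: 356281/256; S1 reads c0=17809/64 → after 1×micro: 25159/32 ⇒ (c0=356281/256, c1=25159/32)

c1 at macro-step 3 = 1225/8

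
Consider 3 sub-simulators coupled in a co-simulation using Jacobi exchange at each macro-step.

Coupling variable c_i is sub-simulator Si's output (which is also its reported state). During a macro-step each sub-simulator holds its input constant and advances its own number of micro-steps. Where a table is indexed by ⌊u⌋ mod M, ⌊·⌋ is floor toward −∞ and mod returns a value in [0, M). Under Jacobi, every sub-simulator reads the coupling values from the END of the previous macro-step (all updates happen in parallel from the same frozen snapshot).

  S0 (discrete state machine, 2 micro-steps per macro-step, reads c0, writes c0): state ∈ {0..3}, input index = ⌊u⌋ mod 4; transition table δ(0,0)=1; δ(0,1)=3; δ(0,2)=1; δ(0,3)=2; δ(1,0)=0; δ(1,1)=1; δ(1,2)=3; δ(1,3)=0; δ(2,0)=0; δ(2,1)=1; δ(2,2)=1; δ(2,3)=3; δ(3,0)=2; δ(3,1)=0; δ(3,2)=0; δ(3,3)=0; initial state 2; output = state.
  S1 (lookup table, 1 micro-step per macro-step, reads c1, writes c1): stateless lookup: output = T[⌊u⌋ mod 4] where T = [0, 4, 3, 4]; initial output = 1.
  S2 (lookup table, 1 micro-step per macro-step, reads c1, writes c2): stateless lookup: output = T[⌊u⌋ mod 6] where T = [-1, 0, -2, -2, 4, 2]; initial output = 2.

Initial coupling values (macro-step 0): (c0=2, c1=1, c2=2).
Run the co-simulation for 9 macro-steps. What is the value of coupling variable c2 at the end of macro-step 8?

c2 at macro-step 8 = -1

macro 1: S0 reads c0=2 → after 2×micro: 3; S1 reads c1=1 → after 1×micro: 4; S2 reads c1=1 → after 1×micro: 0 ⇒ (c0=3, c1=4, c2=0)
macro 2: S0 reads c0=3 → after 2×micro: 2; S1 reads c1=4 → after 1×micro: 0; S2 reads c1=4 → after 1×micro: 4 ⇒ (c0=2, c1=0, c2=4)
macro 3: S0 reads c0=2 → after 2×micro: 3; S1 reads c1=0 → after 1×micro: 0; S2 reads c1=0 → after 1×micro: -1 ⇒ (c0=3, c1=0, c2=-1)
macro 4: S0 reads c0=3 → after 2×micro: 2; S1 reads c1=0 → after 1×micro: 0; S2 reads c1=0 → after 1×micro: -1 ⇒ (c0=2, c1=0, c2=-1)
macro 5: S0 reads c0=2 → after 2×micro: 3; S1 reads c1=0 → after 1×micro: 0; S2 reads c1=0 → after 1×micro: -1 ⇒ (c0=3, c1=0, c2=-1)
macro 6: S0 reads c0=3 → after 2×micro: 2; S1 reads c1=0 → after 1×micro: 0; S2 reads c1=0 → after 1×micro: -1 ⇒ (c0=2, c1=0, c2=-1)
macro 7: S0 reads c0=2 → after 2×micro: 3; S1 reads c1=0 → after 1×micro: 0; S2 reads c1=0 → after 1×micro: -1 ⇒ (c0=3, c1=0, c2=-1)
macro 8: S0 reads c0=3 → after 2×micro: 2; S1 reads c1=0 → after 1×micro: 0; S2 reads c1=0 → after 1×micro: -1 ⇒ (c0=2, c1=0, c2=-1)
macro 9: S0 reads c0=2 → after 2×micro: 3; S1 reads c1=0 → after 1×micro: 0; S2 reads c1=0 → after 1×micro: -1 ⇒ (c0=3, c1=0, c2=-1)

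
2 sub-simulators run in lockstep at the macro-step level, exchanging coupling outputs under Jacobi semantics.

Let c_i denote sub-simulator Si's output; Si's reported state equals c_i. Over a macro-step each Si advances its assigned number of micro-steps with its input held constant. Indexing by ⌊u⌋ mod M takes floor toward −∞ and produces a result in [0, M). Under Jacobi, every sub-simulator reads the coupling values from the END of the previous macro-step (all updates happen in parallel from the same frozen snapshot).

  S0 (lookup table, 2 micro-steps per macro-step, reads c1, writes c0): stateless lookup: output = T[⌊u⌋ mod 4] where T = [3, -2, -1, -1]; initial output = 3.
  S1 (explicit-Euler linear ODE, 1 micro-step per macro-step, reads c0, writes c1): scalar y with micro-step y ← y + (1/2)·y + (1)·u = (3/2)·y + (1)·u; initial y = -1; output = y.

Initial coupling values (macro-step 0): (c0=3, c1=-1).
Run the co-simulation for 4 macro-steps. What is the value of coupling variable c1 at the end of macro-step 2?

c1 at macro-step 2 = 5/4

macro 1: S0 reads c1=-1 → after 2×micro: -1; S1 reads c0=3 → after 1×micro: 3/2 ⇒ (c0=-1, c1=3/2)
macro 2: S0 reads c1=3/2 → after 2×micro: -2; S1 reads c0=-1 → after 1×micro: 5/4 ⇒ (c0=-2, c1=5/4)
macro 3: S0 reads c1=5/4 → after 2×micro: -2; S1 reads c0=-2 → after 1×micro: -1/8 ⇒ (c0=-2, c1=-1/8)
macro 4: S0 reads c1=-1/8 → after 2×micro: -1; S1 reads c0=-2 → after 1×micro: -35/16 ⇒ (c0=-1, c1=-35/16)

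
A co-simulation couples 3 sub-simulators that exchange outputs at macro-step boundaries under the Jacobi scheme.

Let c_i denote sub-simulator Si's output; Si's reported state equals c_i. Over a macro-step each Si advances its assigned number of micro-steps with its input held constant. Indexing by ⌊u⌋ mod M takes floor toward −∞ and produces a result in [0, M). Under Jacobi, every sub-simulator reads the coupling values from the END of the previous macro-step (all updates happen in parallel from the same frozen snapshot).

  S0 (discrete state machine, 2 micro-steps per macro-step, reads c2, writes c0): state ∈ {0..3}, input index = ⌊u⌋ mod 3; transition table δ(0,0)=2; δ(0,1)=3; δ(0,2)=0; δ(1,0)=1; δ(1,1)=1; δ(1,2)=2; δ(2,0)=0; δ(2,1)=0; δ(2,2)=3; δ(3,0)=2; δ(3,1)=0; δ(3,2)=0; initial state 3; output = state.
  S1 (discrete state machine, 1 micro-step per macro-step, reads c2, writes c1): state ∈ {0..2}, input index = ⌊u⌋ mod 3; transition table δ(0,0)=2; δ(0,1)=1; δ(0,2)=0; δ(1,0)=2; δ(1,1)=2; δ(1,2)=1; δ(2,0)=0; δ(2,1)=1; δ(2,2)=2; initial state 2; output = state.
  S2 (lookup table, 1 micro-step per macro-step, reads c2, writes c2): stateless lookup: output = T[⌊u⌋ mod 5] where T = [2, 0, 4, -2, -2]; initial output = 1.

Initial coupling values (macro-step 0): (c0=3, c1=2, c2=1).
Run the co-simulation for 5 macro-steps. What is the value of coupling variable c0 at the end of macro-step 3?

macro 1: S0 reads c2=1 → after 2×micro: 3; S1 reads c2=1 → after 1×micro: 1; S2 reads c2=1 → after 1×micro: 0 ⇒ (c0=3, c1=1, c2=0)
macro 2: S0 reads c2=0 → after 2×micro: 0; S1 reads c2=0 → after 1×micro: 2; S2 reads c2=0 → after 1×micro: 2 ⇒ (c0=0, c1=2, c2=2)
macro 3: S0 reads c2=2 → after 2×micro: 0; S1 reads c2=2 → after 1×micro: 2; S2 reads c2=2 → after 1×micro: 4 ⇒ (c0=0, c1=2, c2=4)
macro 4: S0 reads c2=4 → after 2×micro: 0; S1 reads c2=4 → after 1×micro: 1; S2 reads c2=4 → after 1×micro: -2 ⇒ (c0=0, c1=1, c2=-2)
macro 5: S0 reads c2=-2 → after 2×micro: 0; S1 reads c2=-2 → after 1×micro: 2; S2 reads c2=-2 → after 1×micro: -2 ⇒ (c0=0, c1=2, c2=-2)

c0 at macro-step 3 = 0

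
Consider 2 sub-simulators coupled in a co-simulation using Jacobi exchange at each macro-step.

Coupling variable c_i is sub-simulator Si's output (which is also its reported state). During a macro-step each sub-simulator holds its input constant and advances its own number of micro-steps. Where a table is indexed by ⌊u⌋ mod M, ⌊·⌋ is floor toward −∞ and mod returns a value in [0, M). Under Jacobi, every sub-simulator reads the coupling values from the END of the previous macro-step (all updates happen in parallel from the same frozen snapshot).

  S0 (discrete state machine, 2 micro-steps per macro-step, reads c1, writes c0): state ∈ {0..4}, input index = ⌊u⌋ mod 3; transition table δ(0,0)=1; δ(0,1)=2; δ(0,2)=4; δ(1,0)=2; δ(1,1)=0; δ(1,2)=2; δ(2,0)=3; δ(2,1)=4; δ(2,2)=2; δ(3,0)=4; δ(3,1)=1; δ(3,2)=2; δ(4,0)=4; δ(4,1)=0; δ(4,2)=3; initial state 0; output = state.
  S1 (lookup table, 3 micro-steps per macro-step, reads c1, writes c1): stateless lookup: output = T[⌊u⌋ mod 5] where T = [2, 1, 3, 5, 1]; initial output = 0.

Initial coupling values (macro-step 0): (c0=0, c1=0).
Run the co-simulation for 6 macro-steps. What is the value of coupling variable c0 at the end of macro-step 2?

macro 1: S0 reads c1=0 → after 2×micro: 2; S1 reads c1=0 → after 3×micro: 2 ⇒ (c0=2, c1=2)
macro 2: S0 reads c1=2 → after 2×micro: 2; S1 reads c1=2 → after 3×micro: 3 ⇒ (c0=2, c1=3)
macro 3: S0 reads c1=3 → after 2×micro: 4; S1 reads c1=3 → after 3×micro: 5 ⇒ (c0=4, c1=5)
macro 4: S0 reads c1=5 → after 2×micro: 2; S1 reads c1=5 → after 3×micro: 2 ⇒ (c0=2, c1=2)
macro 5: S0 reads c1=2 → after 2×micro: 2; S1 reads c1=2 → after 3×micro: 3 ⇒ (c0=2, c1=3)
macro 6: S0 reads c1=3 → after 2×micro: 4; S1 reads c1=3 → after 3×micro: 5 ⇒ (c0=4, c1=5)

c0 at macro-step 2 = 2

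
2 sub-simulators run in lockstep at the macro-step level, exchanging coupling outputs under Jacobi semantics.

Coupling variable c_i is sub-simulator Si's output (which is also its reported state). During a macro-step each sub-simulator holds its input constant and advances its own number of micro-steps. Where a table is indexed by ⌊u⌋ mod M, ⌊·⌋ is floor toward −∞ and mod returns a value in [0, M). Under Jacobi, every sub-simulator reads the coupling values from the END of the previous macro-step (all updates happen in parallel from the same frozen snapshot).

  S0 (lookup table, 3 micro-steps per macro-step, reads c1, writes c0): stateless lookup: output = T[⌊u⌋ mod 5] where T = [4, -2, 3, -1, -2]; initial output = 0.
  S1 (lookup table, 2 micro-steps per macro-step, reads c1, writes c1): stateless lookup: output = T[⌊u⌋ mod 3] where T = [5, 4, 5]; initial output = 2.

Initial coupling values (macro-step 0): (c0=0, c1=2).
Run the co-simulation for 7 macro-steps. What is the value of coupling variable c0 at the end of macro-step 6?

c0 at macro-step 6 = 4

macro 1: S0 reads c1=2 → after 3×micro: 3; S1 reads c1=2 → after 2×micro: 5 ⇒ (c0=3, c1=5)
macro 2: S0 reads c1=5 → after 3×micro: 4; S1 reads c1=5 → after 2×micro: 5 ⇒ (c0=4, c1=5)
macro 3: S0 reads c1=5 → after 3×micro: 4; S1 reads c1=5 → after 2×micro: 5 ⇒ (c0=4, c1=5)
macro 4: S0 reads c1=5 → after 3×micro: 4; S1 reads c1=5 → after 2×micro: 5 ⇒ (c0=4, c1=5)
macro 5: S0 reads c1=5 → after 3×micro: 4; S1 reads c1=5 → after 2×micro: 5 ⇒ (c0=4, c1=5)
macro 6: S0 reads c1=5 → after 3×micro: 4; S1 reads c1=5 → after 2×micro: 5 ⇒ (c0=4, c1=5)
macro 7: S0 reads c1=5 → after 3×micro: 4; S1 reads c1=5 → after 2×micro: 5 ⇒ (c0=4, c1=5)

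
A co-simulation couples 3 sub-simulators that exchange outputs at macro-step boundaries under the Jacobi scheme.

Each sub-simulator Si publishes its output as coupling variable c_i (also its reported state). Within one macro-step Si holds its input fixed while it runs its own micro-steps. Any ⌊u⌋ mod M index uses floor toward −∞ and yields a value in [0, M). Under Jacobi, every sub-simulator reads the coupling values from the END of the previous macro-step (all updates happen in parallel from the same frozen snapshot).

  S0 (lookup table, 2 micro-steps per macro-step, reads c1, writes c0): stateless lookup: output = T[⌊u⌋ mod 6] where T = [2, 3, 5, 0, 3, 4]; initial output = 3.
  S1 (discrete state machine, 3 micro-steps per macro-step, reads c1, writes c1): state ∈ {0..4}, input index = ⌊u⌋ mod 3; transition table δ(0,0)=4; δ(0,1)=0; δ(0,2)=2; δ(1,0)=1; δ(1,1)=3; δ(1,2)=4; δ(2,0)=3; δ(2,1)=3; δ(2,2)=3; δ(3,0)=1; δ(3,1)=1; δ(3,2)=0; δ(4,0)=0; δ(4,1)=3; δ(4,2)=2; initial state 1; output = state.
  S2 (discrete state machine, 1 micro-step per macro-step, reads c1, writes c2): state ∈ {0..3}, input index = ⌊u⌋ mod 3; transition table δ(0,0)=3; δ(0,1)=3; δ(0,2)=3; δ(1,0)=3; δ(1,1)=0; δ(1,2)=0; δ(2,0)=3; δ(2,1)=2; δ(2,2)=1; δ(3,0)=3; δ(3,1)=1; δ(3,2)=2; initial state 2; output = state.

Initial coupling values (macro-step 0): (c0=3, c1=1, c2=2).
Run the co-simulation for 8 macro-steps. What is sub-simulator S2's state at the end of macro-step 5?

macro 1: S0 reads c1=1 → after 2×micro: 3; S1 reads c1=1 → after 3×micro: 3; S2 reads c1=1 → after 1×micro: 2 ⇒ (c0=3, c1=3, c2=2)
macro 2: S0 reads c1=3 → after 2×micro: 0; S1 reads c1=3 → after 3×micro: 1; S2 reads c1=3 → after 1×micro: 3 ⇒ (c0=0, c1=1, c2=3)
macro 3: S0 reads c1=1 → after 2×micro: 3; S1 reads c1=1 → after 3×micro: 3; S2 reads c1=1 → after 1×micro: 1 ⇒ (c0=3, c1=3, c2=1)
macro 4: S0 reads c1=3 → after 2×micro: 0; S1 reads c1=3 → after 3×micro: 1; S2 reads c1=3 → after 1×micro: 3 ⇒ (c0=0, c1=1, c2=3)
macro 5: S0 reads c1=1 → after 2×micro: 3; S1 reads c1=1 → after 3×micro: 3; S2 reads c1=1 → after 1×micro: 1 ⇒ (c0=3, c1=3, c2=1)
macro 6: S0 reads c1=3 → after 2×micro: 0; S1 reads c1=3 → after 3×micro: 1; S2 reads c1=3 → after 1×micro: 3 ⇒ (c0=0, c1=1, c2=3)
macro 7: S0 reads c1=1 → after 2×micro: 3; S1 reads c1=1 → after 3×micro: 3; S2 reads c1=1 → after 1×micro: 1 ⇒ (c0=3, c1=3, c2=1)
macro 8: S0 reads c1=3 → after 2×micro: 0; S1 reads c1=3 → after 3×micro: 1; S2 reads c1=3 → after 1×micro: 3 ⇒ (c0=0, c1=1, c2=3)

S2 state at macro-step 5 = 1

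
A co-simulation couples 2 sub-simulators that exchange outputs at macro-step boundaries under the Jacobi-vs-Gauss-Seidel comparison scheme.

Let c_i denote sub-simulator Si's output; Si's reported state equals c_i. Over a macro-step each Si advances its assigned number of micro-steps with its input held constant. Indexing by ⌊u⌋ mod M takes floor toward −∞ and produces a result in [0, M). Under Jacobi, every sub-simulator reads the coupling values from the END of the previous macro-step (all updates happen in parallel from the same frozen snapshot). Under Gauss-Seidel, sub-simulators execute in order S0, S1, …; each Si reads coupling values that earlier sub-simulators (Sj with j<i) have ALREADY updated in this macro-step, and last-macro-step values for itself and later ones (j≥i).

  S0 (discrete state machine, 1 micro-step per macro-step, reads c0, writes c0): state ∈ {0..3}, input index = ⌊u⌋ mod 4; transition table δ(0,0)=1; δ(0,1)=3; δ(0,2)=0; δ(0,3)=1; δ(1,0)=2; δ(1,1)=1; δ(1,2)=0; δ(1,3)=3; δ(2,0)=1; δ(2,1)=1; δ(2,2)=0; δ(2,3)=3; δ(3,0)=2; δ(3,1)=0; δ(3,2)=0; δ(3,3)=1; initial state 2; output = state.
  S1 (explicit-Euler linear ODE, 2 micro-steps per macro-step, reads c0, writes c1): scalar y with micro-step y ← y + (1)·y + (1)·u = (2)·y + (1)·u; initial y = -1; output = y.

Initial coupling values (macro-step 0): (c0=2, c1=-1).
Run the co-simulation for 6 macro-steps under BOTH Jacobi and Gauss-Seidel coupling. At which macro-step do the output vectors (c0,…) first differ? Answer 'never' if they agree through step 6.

first divergence at macro-step: 1

[Jacobi] macro 1: S0 reads c0=2 → after 1×micro: 0; S1 reads c0=2 → after 2×micro: 2 ⇒ (c0=0, c1=2)
[Jacobi] macro 2: S0 reads c0=0 → after 1×micro: 1; S1 reads c0=0 → after 2×micro: 8 ⇒ (c0=1, c1=8)
[Jacobi] macro 3: S0 reads c0=1 → after 1×micro: 1; S1 reads c0=1 → after 2×micro: 35 ⇒ (c0=1, c1=35)
[Jacobi] macro 4: S0 reads c0=1 → after 1×micro: 1; S1 reads c0=1 → after 2×micro: 143 ⇒ (c0=1, c1=143)
[Jacobi] macro 5: S0 reads c0=1 → after 1×micro: 1; S1 reads c0=1 → after 2×micro: 575 ⇒ (c0=1, c1=575)
[Jacobi] macro 6: S0 reads c0=1 → after 1×micro: 1; S1 reads c0=1 → after 2×micro: 2303 ⇒ (c0=1, c1=2303)
[Gauss-Seidel] macro 1: S0 reads c0=2 → after 1×micro: 0; S1 reads c0=0 → after 2×micro: -4 ⇒ (c0=0, c1=-4)
[Gauss-Seidel] macro 2: S0 reads c0=0 → after 1×micro: 1; S1 reads c0=1 → after 2×micro: -13 ⇒ (c0=1, c1=-13)
[Gauss-Seidel] macro 3: S0 reads c0=1 → after 1×micro: 1; S1 reads c0=1 → after 2×micro: -49 ⇒ (c0=1, c1=-49)
[Gauss-Seidel] macro 4: S0 reads c0=1 → after 1×micro: 1; S1 reads c0=1 → after 2×micro: -193 ⇒ (c0=1, c1=-193)
[Gauss-Seidel] macro 5: S0 reads c0=1 → after 1×micro: 1; S1 reads c0=1 → after 2×micro: -769 ⇒ (c0=1, c1=-769)
[Gauss-Seidel] macro 6: S0 reads c0=1 → after 1×micro: 1; S1 reads c0=1 → after 2×micro: -3073 ⇒ (c0=1, c1=-3073)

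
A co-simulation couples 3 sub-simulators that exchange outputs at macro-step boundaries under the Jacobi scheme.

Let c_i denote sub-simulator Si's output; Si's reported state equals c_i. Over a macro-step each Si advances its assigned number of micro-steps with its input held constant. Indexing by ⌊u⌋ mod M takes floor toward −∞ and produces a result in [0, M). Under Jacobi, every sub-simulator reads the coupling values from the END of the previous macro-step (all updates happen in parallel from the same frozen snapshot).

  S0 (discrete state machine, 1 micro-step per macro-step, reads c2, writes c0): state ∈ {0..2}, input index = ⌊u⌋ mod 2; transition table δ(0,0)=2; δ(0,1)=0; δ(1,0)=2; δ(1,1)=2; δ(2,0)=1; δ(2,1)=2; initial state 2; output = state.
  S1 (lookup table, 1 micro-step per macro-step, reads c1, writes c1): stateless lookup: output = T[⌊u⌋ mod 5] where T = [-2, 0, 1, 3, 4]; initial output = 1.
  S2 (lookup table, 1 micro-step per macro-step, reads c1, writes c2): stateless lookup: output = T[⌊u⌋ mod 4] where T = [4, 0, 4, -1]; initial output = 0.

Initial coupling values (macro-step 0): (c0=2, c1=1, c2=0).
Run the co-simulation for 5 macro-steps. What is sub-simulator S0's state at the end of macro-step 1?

S0 state at macro-step 1 = 1

macro 1: S0 reads c2=0 → after 1×micro: 1; S1 reads c1=1 → after 1×micro: 0; S2 reads c1=1 → after 1×micro: 0 ⇒ (c0=1, c1=0, c2=0)
macro 2: S0 reads c2=0 → after 1×micro: 2; S1 reads c1=0 → after 1×micro: -2; S2 reads c1=0 → after 1×micro: 4 ⇒ (c0=2, c1=-2, c2=4)
macro 3: S0 reads c2=4 → after 1×micro: 1; S1 reads c1=-2 → after 1×micro: 3; S2 reads c1=-2 → after 1×micro: 4 ⇒ (c0=1, c1=3, c2=4)
macro 4: S0 reads c2=4 → after 1×micro: 2; S1 reads c1=3 → after 1×micro: 3; S2 reads c1=3 → after 1×micro: -1 ⇒ (c0=2, c1=3, c2=-1)
macro 5: S0 reads c2=-1 → after 1×micro: 2; S1 reads c1=3 → after 1×micro: 3; S2 reads c1=3 → after 1×micro: -1 ⇒ (c0=2, c1=3, c2=-1)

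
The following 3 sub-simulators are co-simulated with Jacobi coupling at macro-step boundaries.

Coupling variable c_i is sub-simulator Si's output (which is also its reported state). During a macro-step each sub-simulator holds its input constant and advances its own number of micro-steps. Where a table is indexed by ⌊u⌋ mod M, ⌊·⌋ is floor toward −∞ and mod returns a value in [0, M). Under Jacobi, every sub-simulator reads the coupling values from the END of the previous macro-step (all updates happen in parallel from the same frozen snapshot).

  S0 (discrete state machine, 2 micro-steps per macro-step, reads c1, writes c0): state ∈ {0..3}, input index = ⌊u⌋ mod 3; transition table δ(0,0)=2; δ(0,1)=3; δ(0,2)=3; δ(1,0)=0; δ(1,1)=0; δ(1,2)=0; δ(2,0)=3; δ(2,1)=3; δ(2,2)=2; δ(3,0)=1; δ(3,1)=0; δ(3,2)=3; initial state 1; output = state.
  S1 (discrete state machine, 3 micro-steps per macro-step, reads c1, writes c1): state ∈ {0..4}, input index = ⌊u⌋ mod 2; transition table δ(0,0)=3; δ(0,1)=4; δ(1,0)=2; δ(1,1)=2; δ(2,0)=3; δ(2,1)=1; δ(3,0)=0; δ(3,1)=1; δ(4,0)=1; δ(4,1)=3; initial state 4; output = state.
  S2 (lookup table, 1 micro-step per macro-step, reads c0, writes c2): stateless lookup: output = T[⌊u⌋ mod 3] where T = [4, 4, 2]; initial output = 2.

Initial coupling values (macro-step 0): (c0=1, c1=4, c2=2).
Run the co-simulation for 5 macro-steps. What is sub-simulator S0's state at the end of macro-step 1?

macro 1: S0 reads c1=4 → after 2×micro: 3; S1 reads c1=4 → after 3×micro: 3; S2 reads c0=1 → after 1×micro: 4 ⇒ (c0=3, c1=3, c2=4)
macro 2: S0 reads c1=3 → after 2×micro: 0; S1 reads c1=3 → after 3×micro: 1; S2 reads c0=3 → after 1×micro: 4 ⇒ (c0=0, c1=1, c2=4)
macro 3: S0 reads c1=1 → after 2×micro: 0; S1 reads c1=1 → after 3×micro: 2; S2 reads c0=0 → after 1×micro: 4 ⇒ (c0=0, c1=2, c2=4)
macro 4: S0 reads c1=2 → after 2×micro: 3; S1 reads c1=2 → after 3×micro: 3; S2 reads c0=0 → after 1×micro: 4 ⇒ (c0=3, c1=3, c2=4)
macro 5: S0 reads c1=3 → after 2×micro: 0; S1 reads c1=3 → after 3×micro: 1; S2 reads c0=3 → after 1×micro: 4 ⇒ (c0=0, c1=1, c2=4)

S0 state at macro-step 1 = 3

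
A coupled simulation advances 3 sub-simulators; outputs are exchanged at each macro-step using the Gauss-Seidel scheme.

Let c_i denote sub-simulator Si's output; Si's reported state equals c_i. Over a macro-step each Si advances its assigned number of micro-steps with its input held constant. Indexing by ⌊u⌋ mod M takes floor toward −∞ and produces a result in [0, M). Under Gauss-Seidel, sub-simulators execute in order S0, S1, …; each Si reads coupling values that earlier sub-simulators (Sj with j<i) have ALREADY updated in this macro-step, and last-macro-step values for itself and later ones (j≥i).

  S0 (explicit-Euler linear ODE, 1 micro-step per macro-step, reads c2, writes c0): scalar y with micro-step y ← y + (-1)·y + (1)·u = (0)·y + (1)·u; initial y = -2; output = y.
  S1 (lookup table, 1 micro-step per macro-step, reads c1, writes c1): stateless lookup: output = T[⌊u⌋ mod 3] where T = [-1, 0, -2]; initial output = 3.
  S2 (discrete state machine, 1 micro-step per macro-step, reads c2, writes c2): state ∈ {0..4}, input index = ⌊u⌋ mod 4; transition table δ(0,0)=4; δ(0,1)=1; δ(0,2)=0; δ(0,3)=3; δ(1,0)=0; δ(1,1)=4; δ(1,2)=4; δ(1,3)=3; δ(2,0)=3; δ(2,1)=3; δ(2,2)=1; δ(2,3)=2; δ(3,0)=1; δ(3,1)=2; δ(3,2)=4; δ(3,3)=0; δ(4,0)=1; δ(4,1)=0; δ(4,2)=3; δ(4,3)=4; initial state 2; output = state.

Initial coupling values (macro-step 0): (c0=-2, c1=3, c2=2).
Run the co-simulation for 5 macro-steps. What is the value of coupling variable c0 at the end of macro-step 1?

c0 at macro-step 1 = 2

macro 1: S0 reads c2=2 → after 1×micro: 2; S1 reads c1=3 → after 1×micro: -1; S2 reads c2=2 → after 1×micro: 1 ⇒ (c0=2, c1=-1, c2=1)
macro 2: S0 reads c2=1 → after 1×micro: 1; S1 reads c1=-1 → after 1×micro: -2; S2 reads c2=1 → after 1×micro: 4 ⇒ (c0=1, c1=-2, c2=4)
macro 3: S0 reads c2=4 → after 1×micro: 4; S1 reads c1=-2 → after 1×micro: 0; S2 reads c2=4 → after 1×micro: 1 ⇒ (c0=4, c1=0, c2=1)
macro 4: S0 reads c2=1 → after 1×micro: 1; S1 reads c1=0 → after 1×micro: -1; S2 reads c2=1 → after 1×micro: 4 ⇒ (c0=1, c1=-1, c2=4)
macro 5: S0 reads c2=4 → after 1×micro: 4; S1 reads c1=-1 → after 1×micro: -2; S2 reads c2=4 → after 1×micro: 1 ⇒ (c0=4, c1=-2, c2=1)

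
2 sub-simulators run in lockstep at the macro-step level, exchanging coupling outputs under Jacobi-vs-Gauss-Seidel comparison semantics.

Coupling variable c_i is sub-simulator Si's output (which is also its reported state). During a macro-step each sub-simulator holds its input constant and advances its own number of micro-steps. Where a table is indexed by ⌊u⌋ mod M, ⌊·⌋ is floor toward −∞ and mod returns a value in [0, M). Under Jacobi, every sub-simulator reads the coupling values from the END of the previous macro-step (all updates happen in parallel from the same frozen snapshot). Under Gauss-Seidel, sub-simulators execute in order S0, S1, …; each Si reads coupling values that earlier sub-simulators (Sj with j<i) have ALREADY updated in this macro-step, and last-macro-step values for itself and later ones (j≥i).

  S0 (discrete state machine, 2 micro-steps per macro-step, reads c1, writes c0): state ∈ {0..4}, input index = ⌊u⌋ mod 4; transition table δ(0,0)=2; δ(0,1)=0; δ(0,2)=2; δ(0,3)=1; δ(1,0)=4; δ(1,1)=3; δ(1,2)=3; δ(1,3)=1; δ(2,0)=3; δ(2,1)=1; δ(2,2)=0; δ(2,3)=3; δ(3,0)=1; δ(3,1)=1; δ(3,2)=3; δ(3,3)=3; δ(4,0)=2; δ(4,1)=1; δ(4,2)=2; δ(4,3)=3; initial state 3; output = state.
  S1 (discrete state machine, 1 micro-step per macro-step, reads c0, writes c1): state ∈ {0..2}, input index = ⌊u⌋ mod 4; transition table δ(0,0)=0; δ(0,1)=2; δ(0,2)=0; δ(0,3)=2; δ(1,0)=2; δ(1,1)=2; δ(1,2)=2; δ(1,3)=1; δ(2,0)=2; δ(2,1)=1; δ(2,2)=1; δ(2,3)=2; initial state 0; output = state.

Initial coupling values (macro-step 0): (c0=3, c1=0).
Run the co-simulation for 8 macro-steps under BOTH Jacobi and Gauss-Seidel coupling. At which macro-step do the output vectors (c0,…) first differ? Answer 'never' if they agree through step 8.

first divergence at macro-step: 1

[Jacobi] macro 1: S0 reads c1=0 → after 2×micro: 4; S1 reads c0=3 → after 1×micro: 2 ⇒ (c0=4, c1=2)
[Jacobi] macro 2: S0 reads c1=2 → after 2×micro: 0; S1 reads c0=4 → after 1×micro: 2 ⇒ (c0=0, c1=2)
[Jacobi] macro 3: S0 reads c1=2 → after 2×micro: 0; S1 reads c0=0 → after 1×micro: 2 ⇒ (c0=0, c1=2)
[Jacobi] macro 4: S0 reads c1=2 → after 2×micro: 0; S1 reads c0=0 → after 1×micro: 2 ⇒ (c0=0, c1=2)
[Jacobi] macro 5: S0 reads c1=2 → after 2×micro: 0; S1 reads c0=0 → after 1×micro: 2 ⇒ (c0=0, c1=2)
[Jacobi] macro 6: S0 reads c1=2 → after 2×micro: 0; S1 reads c0=0 → after 1×micro: 2 ⇒ (c0=0, c1=2)
[Jacobi] macro 7: S0 reads c1=2 → after 2×micro: 0; S1 reads c0=0 → after 1×micro: 2 ⇒ (c0=0, c1=2)
[Jacobi] macro 8: S0 reads c1=2 → after 2×micro: 0; S1 reads c0=0 → after 1×micro: 2 ⇒ (c0=0, c1=2)
[Gauss-Seidel] macro 1: S0 reads c1=0 → after 2×micro: 4; S1 reads c0=4 → after 1×micro: 0 ⇒ (c0=4, c1=0)
[Gauss-Seidel] macro 2: S0 reads c1=0 → after 2×micro: 3; S1 reads c0=3 → after 1×micro: 2 ⇒ (c0=3, c1=2)
[Gauss-Seidel] macro 3: S0 reads c1=2 → after 2×micro: 3; S1 reads c0=3 → after 1×micro: 2 ⇒ (c0=3, c1=2)
[Gauss-Seidel] macro 4: S0 reads c1=2 → after 2×micro: 3; S1 reads c0=3 → after 1×micro: 2 ⇒ (c0=3, c1=2)
[Gauss-Seidel] macro 5: S0 reads c1=2 → after 2×micro: 3; S1 reads c0=3 → after 1×micro: 2 ⇒ (c0=3, c1=2)
[Gauss-Seidel] macro 6: S0 reads c1=2 → after 2×micro: 3; S1 reads c0=3 → after 1×micro: 2 ⇒ (c0=3, c1=2)
[Gauss-Seidel] macro 7: S0 reads c1=2 → after 2×micro: 3; S1 reads c0=3 → after 1×micro: 2 ⇒ (c0=3, c1=2)
[Gauss-Seidel] macro 8: S0 reads c1=2 → after 2×micro: 3; S1 reads c0=3 → after 1×micro: 2 ⇒ (c0=3, c1=2)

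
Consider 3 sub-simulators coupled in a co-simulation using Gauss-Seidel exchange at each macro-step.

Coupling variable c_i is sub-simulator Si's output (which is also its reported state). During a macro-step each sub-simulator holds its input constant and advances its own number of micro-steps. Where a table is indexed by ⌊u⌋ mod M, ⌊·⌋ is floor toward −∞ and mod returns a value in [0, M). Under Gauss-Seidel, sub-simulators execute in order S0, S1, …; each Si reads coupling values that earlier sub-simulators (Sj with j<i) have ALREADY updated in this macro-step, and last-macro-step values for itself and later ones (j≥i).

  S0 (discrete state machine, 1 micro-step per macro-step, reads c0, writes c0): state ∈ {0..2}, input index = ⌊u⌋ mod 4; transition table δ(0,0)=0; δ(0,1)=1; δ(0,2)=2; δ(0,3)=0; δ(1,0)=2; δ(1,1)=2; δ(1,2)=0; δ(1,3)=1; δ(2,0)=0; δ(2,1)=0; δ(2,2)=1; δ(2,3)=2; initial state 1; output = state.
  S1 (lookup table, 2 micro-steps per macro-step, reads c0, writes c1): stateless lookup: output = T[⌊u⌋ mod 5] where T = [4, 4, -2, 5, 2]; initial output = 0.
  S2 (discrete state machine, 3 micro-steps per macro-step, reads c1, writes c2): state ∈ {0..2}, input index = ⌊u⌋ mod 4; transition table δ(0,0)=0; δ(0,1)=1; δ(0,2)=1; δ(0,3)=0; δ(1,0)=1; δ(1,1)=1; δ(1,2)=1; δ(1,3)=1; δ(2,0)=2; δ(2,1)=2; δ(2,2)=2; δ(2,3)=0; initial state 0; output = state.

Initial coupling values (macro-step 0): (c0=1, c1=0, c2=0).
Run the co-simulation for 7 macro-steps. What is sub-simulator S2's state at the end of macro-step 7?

S2 state at macro-step 7 = 1

macro 1: S0 reads c0=1 → after 1×micro: 2; S1 reads c0=2 → after 2×micro: -2; S2 reads c1=-2 → after 3×micro: 1 ⇒ (c0=2, c1=-2, c2=1)
macro 2: S0 reads c0=2 → after 1×micro: 1; S1 reads c0=1 → after 2×micro: 4; S2 reads c1=4 → after 3×micro: 1 ⇒ (c0=1, c1=4, c2=1)
macro 3: S0 reads c0=1 → after 1×micro: 2; S1 reads c0=2 → after 2×micro: -2; S2 reads c1=-2 → after 3×micro: 1 ⇒ (c0=2, c1=-2, c2=1)
macro 4: S0 reads c0=2 → after 1×micro: 1; S1 reads c0=1 → after 2×micro: 4; S2 reads c1=4 → after 3×micro: 1 ⇒ (c0=1, c1=4, c2=1)
macro 5: S0 reads c0=1 → after 1×micro: 2; S1 reads c0=2 → after 2×micro: -2; S2 reads c1=-2 → after 3×micro: 1 ⇒ (c0=2, c1=-2, c2=1)
macro 6: S0 reads c0=2 → after 1×micro: 1; S1 reads c0=1 → after 2×micro: 4; S2 reads c1=4 → after 3×micro: 1 ⇒ (c0=1, c1=4, c2=1)
macro 7: S0 reads c0=1 → after 1×micro: 2; S1 reads c0=2 → after 2×micro: -2; S2 reads c1=-2 → after 3×micro: 1 ⇒ (c0=2, c1=-2, c2=1)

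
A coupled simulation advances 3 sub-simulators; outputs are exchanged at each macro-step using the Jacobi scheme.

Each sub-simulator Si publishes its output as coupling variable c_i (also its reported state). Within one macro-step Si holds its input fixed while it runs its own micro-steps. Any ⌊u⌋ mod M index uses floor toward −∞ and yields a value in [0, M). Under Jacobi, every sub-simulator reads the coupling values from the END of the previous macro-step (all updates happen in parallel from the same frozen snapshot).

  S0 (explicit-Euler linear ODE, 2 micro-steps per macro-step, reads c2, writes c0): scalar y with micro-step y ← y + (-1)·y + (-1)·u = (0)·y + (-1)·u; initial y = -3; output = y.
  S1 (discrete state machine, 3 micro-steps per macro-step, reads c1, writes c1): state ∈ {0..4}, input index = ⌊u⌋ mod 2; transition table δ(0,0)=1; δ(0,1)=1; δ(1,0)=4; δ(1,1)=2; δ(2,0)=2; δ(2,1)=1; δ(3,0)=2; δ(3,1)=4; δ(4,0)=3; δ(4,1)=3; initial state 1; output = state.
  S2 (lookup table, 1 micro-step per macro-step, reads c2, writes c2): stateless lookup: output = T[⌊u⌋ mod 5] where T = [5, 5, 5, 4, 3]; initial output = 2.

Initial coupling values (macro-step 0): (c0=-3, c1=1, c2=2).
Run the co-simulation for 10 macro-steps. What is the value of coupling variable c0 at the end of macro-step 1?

macro 1: S0 reads c2=2 → after 2×micro: -2; S1 reads c1=1 → after 3×micro: 2; S2 reads c2=2 → after 1×micro: 5 ⇒ (c0=-2, c1=2, c2=5)
macro 2: S0 reads c2=5 → after 2×micro: -5; S1 reads c1=2 → after 3×micro: 2; S2 reads c2=5 → after 1×micro: 5 ⇒ (c0=-5, c1=2, c2=5)
macro 3: S0 reads c2=5 → after 2×micro: -5; S1 reads c1=2 → after 3×micro: 2; S2 reads c2=5 → after 1×micro: 5 ⇒ (c0=-5, c1=2, c2=5)
macro 4: S0 reads c2=5 → after 2×micro: -5; S1 reads c1=2 → after 3×micro: 2; S2 reads c2=5 → after 1×micro: 5 ⇒ (c0=-5, c1=2, c2=5)
macro 5: S0 reads c2=5 → after 2×micro: -5; S1 reads c1=2 → after 3×micro: 2; S2 reads c2=5 → after 1×micro: 5 ⇒ (c0=-5, c1=2, c2=5)
macro 6: S0 reads c2=5 → after 2×micro: -5; S1 reads c1=2 → after 3×micro: 2; S2 reads c2=5 → after 1×micro: 5 ⇒ (c0=-5, c1=2, c2=5)
macro 7: S0 reads c2=5 → after 2×micro: -5; S1 reads c1=2 → after 3×micro: 2; S2 reads c2=5 → after 1×micro: 5 ⇒ (c0=-5, c1=2, c2=5)
macro 8: S0 reads c2=5 → after 2×micro: -5; S1 reads c1=2 → after 3×micro: 2; S2 reads c2=5 → after 1×micro: 5 ⇒ (c0=-5, c1=2, c2=5)
macro 9: S0 reads c2=5 → after 2×micro: -5; S1 reads c1=2 → after 3×micro: 2; S2 reads c2=5 → after 1×micro: 5 ⇒ (c0=-5, c1=2, c2=5)
macro 10: S0 reads c2=5 → after 2×micro: -5; S1 reads c1=2 → after 3×micro: 2; S2 reads c2=5 → after 1×micro: 5 ⇒ (c0=-5, c1=2, c2=5)

c0 at macro-step 1 = -2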